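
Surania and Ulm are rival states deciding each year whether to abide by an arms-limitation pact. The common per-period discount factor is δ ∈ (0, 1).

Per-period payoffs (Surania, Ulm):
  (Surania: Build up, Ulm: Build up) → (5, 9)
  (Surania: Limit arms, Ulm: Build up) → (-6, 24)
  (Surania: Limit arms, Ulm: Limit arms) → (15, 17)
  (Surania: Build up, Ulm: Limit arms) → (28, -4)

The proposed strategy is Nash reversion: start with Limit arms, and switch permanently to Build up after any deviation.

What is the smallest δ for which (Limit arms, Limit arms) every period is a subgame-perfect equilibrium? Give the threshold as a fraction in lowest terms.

For Surania: deviation gain 28−15 = 13, per-period punishment loss 15−5 = 10. IC gives δ ≥ 13/23.
For Ulm: gain 7, loss 8 per period, so δ ≥ 7/15.
The tighter constraint is Surania's, so cooperation needs δ ≥ 13/23.

13/23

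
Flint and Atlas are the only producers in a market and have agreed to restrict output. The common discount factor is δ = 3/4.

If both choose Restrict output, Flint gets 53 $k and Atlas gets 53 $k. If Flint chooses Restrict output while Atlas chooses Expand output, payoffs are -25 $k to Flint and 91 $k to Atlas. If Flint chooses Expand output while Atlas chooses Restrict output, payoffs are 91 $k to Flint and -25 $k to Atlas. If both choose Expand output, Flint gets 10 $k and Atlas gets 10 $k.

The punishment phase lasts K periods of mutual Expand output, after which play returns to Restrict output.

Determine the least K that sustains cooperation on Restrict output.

2

IC: δ(1−δ^K)/(1−δ) ≥ (91−53)/(53−10) = 38/43.
With δ = 3/4: need 1 − δ^K ≥ 38/43·(1−3/4)/(3/4), i.e. δ^K ≤ 0.7054.
Since (3/4)^1 = 0.7500 and (3/4)^2 = 0.5625, the smallest such K is 2.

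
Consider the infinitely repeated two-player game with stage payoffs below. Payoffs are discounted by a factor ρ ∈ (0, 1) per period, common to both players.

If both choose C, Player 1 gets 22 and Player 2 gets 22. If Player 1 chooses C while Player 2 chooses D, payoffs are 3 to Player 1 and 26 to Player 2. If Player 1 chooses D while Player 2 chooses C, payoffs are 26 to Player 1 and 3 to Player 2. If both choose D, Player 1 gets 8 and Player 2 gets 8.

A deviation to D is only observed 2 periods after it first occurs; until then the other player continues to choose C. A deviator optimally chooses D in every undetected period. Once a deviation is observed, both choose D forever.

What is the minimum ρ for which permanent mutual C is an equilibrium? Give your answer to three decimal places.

A deviator earns 26 for 2 periods, then 8 forever; cooperating earns 22 forever. Multiplying the IC by (1−ρ):
22 ≥ 26(1−ρ^2) + 8ρ^2, so 18·ρ^2 ≥ 4 and ρ^2 ≥ 2/9.
ρ ≥ (2/9)^(1/2) ≈ 0.471.

0.471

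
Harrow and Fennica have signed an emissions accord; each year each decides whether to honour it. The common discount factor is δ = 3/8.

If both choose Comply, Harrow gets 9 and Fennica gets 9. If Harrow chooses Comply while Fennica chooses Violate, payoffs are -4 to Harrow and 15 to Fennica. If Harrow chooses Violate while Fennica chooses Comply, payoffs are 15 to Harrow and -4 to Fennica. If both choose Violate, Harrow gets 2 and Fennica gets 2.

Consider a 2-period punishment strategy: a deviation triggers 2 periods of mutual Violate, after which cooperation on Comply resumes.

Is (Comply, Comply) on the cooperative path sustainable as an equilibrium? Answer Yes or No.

No

A one-shot deviation gives 15 now, then 2 for 2 periods, then back to 9.
Gain from deviating: (15−9) today; loss: (9−2) in each of the next 2 periods.
No-deviation condition: (9−2)(δ+…+δ^2) ≥ 15−9, i.e. δ+…+δ^2 ≥ 6/7.
At δ = 3/8: δ+…+δ^2 = 0.5156 < 0.8571.
So cooperation is not sustainable.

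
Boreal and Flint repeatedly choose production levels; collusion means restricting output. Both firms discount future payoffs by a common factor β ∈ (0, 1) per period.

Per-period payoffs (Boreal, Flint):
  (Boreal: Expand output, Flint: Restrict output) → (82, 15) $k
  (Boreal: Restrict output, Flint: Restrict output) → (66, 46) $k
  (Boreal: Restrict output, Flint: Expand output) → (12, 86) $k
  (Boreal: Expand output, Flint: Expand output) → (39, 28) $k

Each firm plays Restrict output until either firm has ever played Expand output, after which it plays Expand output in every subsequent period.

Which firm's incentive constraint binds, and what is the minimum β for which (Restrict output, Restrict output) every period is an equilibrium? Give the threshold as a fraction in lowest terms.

Flint; β ≥ 20/29

For Boreal: deviation gain 82−66 = 16, per-period punishment loss 66−39 = 27. IC gives β ≥ 16/43.
For Flint: gain 40, loss 18 per period, so β ≥ 40/58 = 20/29.
The tighter constraint is Flint's, so cooperation needs β ≥ 20/29.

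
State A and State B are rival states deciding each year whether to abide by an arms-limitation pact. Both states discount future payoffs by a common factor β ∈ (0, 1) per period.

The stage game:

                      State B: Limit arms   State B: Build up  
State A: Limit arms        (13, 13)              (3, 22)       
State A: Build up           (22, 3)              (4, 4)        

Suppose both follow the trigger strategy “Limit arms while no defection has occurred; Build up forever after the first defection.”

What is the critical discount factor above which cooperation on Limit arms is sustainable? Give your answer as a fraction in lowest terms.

1/2

Cooperation forever yields 13 each period: 13/(1−β).
Deviating yields 22 once, then 4 forever: 22 + 4β/(1−β).
No profitable deviation requires 13/(1−β) ≥ 22 + 4β/(1−β).
Multiplying by (1−β): 13 ≥ 22(1−β) + 4β = 22 − 18β.
So 18β ≥ 9, i.e. β ≥ 9/18 = 1/2.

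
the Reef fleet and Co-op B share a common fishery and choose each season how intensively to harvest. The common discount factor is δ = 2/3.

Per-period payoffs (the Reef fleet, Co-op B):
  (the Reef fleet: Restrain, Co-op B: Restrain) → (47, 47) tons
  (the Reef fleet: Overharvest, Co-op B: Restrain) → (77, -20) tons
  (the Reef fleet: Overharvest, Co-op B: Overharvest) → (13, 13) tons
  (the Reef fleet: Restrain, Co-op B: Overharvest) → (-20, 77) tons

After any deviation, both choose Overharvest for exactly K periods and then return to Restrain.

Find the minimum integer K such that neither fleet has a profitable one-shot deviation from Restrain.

IC: δ(1−δ^K)/(1−δ) ≥ (77−47)/(47−13) = 15/17.
With δ = 2/3: need 1 − δ^K ≥ 15/17·(1−2/3)/(2/3), i.e. δ^K ≤ 0.5588.
Since (2/3)^1 = 0.6667 and (2/3)^2 = 0.4444, the smallest such K is 2.

2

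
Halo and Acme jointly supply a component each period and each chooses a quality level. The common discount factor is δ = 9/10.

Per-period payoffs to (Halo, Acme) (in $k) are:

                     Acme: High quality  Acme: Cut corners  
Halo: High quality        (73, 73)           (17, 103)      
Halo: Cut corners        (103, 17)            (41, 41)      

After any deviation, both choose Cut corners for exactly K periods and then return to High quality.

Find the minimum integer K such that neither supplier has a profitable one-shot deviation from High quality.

2

No profitable deviation requires (73−41)(δ+…+δ^K) ≥ 103−73, i.e. δ+…+δ^K ≥ 15/16 ≈ 0.9375.
With δ = 9/10, the partial sums are K=1: 0.9000, K=2: 1.7100.
K = 2 is the first length at which the sum reaches 0.9375.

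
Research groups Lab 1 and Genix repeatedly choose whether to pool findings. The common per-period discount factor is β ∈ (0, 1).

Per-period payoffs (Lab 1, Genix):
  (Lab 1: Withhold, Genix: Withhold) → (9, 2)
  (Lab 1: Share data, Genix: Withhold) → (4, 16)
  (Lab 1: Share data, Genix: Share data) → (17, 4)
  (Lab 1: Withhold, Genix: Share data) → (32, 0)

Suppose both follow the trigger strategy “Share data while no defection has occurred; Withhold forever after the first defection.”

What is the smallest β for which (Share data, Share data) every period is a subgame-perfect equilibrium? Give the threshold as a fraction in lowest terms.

Lab 1: cooperation gives 17 each period; deviation gives 32 once then 9 forever.
  17/(1−β) ≥ 32 + 9β/(1−β) ⇒ β ≥ 15/23.
Genix: cooperation gives 4 each period; deviation gives 16 once then 2 forever.
  β ≥ 12/14 = 6/7.
Both must hold, so the binding constraint is Genix's: β ≥ 6/7.

6/7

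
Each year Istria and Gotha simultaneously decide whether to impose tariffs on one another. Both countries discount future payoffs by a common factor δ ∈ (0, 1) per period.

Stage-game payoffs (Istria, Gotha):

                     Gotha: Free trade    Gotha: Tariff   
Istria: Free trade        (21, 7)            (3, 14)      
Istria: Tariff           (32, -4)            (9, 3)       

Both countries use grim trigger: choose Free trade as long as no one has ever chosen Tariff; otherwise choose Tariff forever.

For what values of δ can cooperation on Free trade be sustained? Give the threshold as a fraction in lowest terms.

7/11

Istria: cooperation gives 21 each period; deviation gives 32 once then 9 forever.
  21/(1−δ) ≥ 32 + 9δ/(1−δ) ⇒ δ ≥ 11/23.
Gotha: cooperation gives 7 each period; deviation gives 14 once then 3 forever.
  δ ≥ 7/11.
Both must hold, so the binding constraint is Gotha's: δ ≥ 7/11.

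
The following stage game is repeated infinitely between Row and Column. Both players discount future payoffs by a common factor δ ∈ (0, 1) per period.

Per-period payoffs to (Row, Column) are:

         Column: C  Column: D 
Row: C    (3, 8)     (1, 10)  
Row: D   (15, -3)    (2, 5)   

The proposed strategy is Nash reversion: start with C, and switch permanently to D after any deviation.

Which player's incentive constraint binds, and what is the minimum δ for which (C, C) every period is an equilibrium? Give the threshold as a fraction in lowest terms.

Row's threshold: (15−3)/(15−2) = 12/13.
Column's threshold: (10−8)/(10−5) = 2/5.
12/13 > 2/5, so Row binds and δ* = 12/13.

Row; δ ≥ 12/13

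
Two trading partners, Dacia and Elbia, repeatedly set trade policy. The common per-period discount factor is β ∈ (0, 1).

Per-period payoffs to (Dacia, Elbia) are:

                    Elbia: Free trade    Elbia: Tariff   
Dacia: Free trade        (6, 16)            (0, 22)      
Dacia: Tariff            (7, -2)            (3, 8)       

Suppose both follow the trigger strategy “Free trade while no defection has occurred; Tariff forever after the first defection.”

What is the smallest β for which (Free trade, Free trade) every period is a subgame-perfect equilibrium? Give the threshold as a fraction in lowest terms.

Dacia's threshold: (7−6)/(7−3) = 1/4.
Elbia's threshold: (22−16)/(22−8) = 3/7.
1/4 < 3/7, so Elbia binds and β* = 3/7.

3/7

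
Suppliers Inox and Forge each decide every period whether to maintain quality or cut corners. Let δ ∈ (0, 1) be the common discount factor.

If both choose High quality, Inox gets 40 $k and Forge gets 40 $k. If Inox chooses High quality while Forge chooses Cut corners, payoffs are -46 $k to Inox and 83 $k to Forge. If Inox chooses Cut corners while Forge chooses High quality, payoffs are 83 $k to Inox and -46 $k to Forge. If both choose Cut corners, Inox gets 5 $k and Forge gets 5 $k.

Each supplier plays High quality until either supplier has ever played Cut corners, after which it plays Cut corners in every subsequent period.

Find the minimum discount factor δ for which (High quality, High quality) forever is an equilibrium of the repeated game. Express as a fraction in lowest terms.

40/(1−δ) ≥ 83 + 5δ/(1−δ)
40 ≥ 83 − 78δ
δ ≥ 43/78.

43/78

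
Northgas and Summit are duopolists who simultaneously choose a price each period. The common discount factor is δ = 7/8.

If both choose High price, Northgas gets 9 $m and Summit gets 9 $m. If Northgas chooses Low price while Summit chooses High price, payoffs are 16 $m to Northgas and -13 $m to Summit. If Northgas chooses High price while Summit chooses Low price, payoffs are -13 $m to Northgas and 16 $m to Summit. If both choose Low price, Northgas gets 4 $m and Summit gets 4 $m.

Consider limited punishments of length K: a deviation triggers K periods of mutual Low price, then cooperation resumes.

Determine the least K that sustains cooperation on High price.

No profitable deviation requires (9−4)(δ+…+δ^K) ≥ 16−9, i.e. δ+…+δ^K ≥ 7/5 ≈ 1.4000.
With δ = 7/8, the partial sums are K=1: 0.8750, K=2: 1.6406.
K = 2 is the first length at which the sum reaches 1.4000.

2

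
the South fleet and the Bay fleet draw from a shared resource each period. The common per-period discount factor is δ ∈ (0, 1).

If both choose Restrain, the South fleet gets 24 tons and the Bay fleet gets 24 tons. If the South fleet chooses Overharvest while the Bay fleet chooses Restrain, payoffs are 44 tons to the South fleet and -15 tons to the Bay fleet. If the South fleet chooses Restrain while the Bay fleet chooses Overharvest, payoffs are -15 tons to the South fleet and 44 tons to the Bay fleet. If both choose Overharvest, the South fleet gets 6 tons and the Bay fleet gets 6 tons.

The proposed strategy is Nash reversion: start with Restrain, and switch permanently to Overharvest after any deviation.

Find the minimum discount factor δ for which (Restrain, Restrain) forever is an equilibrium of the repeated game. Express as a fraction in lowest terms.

One-period gain from deviating is 44 − 24 = 20. The loss is 24 − 6 = 18 in every subsequent period, with present value 18·δ/(1−δ).
Deviation is unprofitable when 18·δ/(1−δ) ≥ 20, i.e. δ/(1−δ) ≥ 10/9.
Equivalently δ ≥ 20/(20+18) = 10/19.

10/19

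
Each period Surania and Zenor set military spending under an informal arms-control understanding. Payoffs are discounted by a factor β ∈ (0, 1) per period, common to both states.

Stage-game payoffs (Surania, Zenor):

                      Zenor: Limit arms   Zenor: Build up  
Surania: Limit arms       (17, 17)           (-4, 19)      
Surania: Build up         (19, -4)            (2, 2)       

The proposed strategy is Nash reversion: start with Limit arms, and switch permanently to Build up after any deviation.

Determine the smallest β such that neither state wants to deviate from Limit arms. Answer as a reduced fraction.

Cooperation forever yields 17 each period: 17/(1−β).
Deviating yields 19 once, then 2 forever: 19 + 2β/(1−β).
No profitable deviation requires 17/(1−β) ≥ 19 + 2β/(1−β).
Multiplying by (1−β): 17 ≥ 19(1−β) + 2β = 19 − 17β.
So 17β ≥ 2, i.e. β ≥ 2/17.

2/17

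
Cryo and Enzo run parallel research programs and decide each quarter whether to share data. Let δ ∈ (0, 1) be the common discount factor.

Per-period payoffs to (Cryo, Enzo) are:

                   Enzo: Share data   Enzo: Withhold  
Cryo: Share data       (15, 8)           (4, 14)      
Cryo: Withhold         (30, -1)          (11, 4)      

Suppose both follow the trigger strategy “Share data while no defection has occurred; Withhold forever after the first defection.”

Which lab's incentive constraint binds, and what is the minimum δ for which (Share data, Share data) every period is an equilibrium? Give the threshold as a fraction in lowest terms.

Cryo; δ ≥ 15/19

For Cryo: deviation gain 30−15 = 15, per-period punishment loss 15−11 = 4. IC gives δ ≥ 15/19.
For Enzo: gain 6, loss 4 per period, so δ ≥ 6/10 = 3/5.
The tighter constraint is Cryo's, so cooperation needs δ ≥ 15/19.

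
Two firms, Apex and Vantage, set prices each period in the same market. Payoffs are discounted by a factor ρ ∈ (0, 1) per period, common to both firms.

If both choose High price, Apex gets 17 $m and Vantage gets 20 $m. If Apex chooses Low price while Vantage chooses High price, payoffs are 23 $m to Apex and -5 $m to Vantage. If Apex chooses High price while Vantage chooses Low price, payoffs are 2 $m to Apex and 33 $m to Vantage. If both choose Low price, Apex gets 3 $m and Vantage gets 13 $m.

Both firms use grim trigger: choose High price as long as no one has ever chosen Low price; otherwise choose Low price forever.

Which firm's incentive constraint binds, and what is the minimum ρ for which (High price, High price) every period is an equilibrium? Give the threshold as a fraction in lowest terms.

Vantage; ρ ≥ 13/20

For Apex: deviation gain 23−17 = 6, per-period punishment loss 17−3 = 14. IC gives ρ ≥ 6/20 = 3/10.
For Vantage: gain 13, loss 7 per period, so ρ ≥ 13/20.
The tighter constraint is Vantage's, so cooperation needs ρ ≥ 13/20.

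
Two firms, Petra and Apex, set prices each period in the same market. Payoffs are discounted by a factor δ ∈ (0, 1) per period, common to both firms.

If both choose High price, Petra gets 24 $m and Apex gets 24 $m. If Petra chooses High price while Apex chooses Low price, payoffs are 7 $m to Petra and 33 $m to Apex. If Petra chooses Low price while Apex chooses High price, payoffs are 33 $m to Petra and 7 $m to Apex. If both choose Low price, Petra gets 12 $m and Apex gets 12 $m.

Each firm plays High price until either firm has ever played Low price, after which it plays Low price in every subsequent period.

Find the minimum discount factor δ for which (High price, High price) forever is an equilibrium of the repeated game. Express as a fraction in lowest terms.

One-period gain from deviating is 33 − 24 = 9. The loss is 24 − 12 = 12 in every subsequent period, with present value 12·δ/(1−δ).
Deviation is unprofitable when 12·δ/(1−δ) ≥ 9, i.e. δ/(1−δ) ≥ 3/4.
Equivalently δ ≥ 9/(9+12) = 3/7.

3/7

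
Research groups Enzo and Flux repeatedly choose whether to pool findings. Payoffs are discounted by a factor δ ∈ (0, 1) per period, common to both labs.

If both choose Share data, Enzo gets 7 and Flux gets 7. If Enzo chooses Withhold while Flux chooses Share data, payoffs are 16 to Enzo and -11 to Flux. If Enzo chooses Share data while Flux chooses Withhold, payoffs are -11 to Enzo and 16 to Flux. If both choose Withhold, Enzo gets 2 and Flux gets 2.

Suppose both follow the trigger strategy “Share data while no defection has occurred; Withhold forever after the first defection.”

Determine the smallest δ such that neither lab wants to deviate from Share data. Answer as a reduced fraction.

9/14

7/(1−δ) ≥ 16 + 2δ/(1−δ)
7 ≥ 16 − 14δ
δ ≥ 9/14.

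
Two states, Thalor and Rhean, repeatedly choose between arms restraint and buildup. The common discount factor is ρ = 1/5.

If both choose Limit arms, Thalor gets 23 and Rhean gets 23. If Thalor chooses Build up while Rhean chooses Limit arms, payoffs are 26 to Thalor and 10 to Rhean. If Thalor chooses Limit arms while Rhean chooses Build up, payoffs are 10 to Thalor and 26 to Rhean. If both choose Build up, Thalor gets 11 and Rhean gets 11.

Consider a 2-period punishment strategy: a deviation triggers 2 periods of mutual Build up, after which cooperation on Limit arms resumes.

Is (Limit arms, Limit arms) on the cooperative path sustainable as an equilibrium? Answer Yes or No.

IC: ρ+…+ρ^2 ≥ (26−23)/(23−11) = 1/4.
At ρ = 1/5: partial sum = 0.2400 < 0.2500. Cooperation not sustainable.

No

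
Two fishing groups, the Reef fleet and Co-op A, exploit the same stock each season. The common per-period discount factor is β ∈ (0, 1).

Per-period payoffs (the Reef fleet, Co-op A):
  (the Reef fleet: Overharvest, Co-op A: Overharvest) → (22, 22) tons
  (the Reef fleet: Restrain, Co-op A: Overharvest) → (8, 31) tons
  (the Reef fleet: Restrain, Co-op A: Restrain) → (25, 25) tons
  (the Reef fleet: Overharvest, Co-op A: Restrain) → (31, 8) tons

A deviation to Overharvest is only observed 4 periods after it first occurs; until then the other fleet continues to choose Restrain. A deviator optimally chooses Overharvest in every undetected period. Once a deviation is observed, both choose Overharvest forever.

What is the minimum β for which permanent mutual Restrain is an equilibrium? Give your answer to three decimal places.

Deviating for the 4 undetected periods gains 31−25 = 6 per period over cooperation, then loses 25−22 = 3 per period forever once punishment starts.
Gain: 6(1 + β + … + β^3); loss: 3·β^4/(1−β).
No profitable deviation ⇔ 6(1−β^4) ≤ 3·β^4, i.e. β^4 ≥ 6/(6+3) = 2/3.
Hence β ≥ (2/3)^(1/4) ≈ 0.904.

0.904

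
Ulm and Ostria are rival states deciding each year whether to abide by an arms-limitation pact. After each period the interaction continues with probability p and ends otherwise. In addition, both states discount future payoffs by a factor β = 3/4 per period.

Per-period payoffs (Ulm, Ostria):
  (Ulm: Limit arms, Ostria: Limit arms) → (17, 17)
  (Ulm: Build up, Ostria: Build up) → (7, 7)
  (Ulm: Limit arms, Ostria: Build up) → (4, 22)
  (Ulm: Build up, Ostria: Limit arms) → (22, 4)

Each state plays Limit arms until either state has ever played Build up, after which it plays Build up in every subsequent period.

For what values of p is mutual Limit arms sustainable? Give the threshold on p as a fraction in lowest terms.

With continuation probability p and discount β, the effective per-period discount factor is βp.
Grim-trigger IC: βp ≥ (22−17)/(22−7) = 1/3.
So p ≥ (1/3)/(3/4) = 4/9.

4/9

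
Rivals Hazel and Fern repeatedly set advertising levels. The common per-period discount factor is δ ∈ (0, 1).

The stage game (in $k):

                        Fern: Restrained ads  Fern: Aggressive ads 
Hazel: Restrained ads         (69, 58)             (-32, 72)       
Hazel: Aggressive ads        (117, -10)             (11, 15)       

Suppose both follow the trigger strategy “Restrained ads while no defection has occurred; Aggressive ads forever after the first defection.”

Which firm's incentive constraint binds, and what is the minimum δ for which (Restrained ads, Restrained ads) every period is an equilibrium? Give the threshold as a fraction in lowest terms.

For Hazel: deviation gain 117−69 = 48, per-period punishment loss 69−11 = 58. IC gives δ ≥ 48/106 = 24/53.
For Fern: gain 14, loss 43 per period, so δ ≥ 14/57.
The tighter constraint is Hazel's, so cooperation needs δ ≥ 24/53.

Hazel; δ ≥ 24/53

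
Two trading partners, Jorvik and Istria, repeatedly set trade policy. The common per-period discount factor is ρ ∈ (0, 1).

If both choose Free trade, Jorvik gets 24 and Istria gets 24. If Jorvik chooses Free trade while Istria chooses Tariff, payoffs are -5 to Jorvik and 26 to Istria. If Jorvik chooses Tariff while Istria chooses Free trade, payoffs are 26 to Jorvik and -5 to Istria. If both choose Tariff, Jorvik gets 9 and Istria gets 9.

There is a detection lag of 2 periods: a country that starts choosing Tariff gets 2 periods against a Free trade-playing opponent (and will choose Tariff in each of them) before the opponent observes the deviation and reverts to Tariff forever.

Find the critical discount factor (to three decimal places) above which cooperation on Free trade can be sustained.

A deviator earns 26 for 2 periods, then 9 forever; cooperating earns 24 forever. Multiplying the IC by (1−ρ):
24 ≥ 26(1−ρ^2) + 9ρ^2, so 17·ρ^2 ≥ 2 and ρ^2 ≥ 2/17.
ρ ≥ (2/17)^(1/2) ≈ 0.343.

0.343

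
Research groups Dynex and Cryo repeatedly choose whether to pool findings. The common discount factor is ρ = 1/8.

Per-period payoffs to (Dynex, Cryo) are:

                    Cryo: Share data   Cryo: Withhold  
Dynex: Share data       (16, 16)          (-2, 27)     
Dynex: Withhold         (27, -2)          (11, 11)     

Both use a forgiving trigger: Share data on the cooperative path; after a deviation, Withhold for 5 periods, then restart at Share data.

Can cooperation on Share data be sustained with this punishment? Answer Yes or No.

IC: ρ+…+ρ^5 ≥ (27−16)/(16−11) = 11/5.
At ρ = 1/8: partial sum = 0.1429 < 2.2000. Cooperation not sustainable.

No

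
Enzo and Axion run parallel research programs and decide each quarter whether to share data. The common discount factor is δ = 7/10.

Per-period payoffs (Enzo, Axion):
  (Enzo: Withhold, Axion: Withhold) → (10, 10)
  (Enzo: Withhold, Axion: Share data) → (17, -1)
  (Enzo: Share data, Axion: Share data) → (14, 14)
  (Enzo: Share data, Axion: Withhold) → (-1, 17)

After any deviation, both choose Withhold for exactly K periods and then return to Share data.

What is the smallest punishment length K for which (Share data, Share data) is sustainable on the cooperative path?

2

IC: δ(1−δ^K)/(1−δ) ≥ (17−14)/(14−10) = 3/4.
With δ = 7/10: need 1 − δ^K ≥ 3/4·(1−7/10)/(7/10), i.e. δ^K ≤ 0.6786.
Since (7/10)^1 = 0.7000 and (7/10)^2 = 0.4900, the smallest such K is 2.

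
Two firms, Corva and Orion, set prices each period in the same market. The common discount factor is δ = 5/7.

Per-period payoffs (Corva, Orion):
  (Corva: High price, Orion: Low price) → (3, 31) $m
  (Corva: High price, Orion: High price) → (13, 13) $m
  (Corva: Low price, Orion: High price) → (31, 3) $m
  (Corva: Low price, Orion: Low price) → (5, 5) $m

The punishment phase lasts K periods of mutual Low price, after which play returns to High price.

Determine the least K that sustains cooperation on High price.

No profitable deviation requires (13−5)(δ+…+δ^K) ≥ 31−13, i.e. δ+…+δ^K ≥ 9/4 ≈ 2.2500.
With δ = 5/7, the partial sums are K=1: 0.7143, K=2: 1.2245, …, K=5: 2.0352, K=6: 2.1680, K=7: 2.2628.
K = 7 is the first length at which the sum reaches 2.2500.

7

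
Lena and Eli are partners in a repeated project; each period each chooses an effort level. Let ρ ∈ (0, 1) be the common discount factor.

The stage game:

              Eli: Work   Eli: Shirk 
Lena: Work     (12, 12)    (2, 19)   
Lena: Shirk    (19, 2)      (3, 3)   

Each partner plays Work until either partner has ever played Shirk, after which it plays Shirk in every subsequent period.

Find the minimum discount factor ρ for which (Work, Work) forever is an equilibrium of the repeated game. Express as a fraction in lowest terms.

7/16

Under grim trigger the critical discount factor is (T−C)/(T−P) with T = 19, C = 12, P = 3.
ρ* = (19−12)/(19−3) = 7/16.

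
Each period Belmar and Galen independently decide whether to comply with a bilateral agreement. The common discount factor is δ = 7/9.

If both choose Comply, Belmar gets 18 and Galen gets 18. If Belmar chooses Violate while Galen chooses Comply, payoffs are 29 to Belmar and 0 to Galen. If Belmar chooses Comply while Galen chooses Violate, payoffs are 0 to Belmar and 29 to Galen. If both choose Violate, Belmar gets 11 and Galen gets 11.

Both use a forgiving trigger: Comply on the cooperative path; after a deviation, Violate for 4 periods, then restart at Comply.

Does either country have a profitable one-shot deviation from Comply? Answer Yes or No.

No

IC: δ+…+δ^4 ≥ (29−18)/(18−11) = 11/7.
At δ = 7/9: partial sum = 2.2192 ≥ 1.5714. Cooperation sustainable.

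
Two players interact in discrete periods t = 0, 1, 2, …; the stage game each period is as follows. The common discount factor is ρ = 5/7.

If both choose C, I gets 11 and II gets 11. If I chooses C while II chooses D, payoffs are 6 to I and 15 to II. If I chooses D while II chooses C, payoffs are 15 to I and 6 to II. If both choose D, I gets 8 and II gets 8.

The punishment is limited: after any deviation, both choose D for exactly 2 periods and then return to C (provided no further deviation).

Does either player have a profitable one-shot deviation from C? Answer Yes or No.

Yes

IC: ρ+…+ρ^2 ≥ (15−11)/(11−8) = 4/3.
At ρ = 5/7: partial sum = 1.2245 < 1.3333. Cooperation not sustainable.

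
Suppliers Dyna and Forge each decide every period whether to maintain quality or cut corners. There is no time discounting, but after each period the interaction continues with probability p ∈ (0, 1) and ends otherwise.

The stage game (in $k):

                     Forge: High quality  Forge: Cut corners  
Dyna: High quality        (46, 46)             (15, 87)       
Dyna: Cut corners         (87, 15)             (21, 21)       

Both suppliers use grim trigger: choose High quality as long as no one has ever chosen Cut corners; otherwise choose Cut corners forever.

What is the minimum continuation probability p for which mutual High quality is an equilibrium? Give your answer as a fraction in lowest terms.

With no time discounting, the continuation probability p plays the role of the discount factor.
Grim-trigger IC: 46/(1−p) ≥ 87 + 21p/(1−p) ⇒ p ≥ (87−46)/(87−21) = 41/66.

41/66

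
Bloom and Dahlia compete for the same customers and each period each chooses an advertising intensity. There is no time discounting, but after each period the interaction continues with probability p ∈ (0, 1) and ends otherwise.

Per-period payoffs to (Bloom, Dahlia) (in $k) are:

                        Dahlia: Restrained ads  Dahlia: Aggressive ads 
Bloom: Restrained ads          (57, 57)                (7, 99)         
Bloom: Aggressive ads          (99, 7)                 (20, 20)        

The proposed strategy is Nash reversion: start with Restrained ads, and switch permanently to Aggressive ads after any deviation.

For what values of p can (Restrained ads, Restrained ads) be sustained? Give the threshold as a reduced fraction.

42/79

Expected cooperation value is 57 + p·57 + p²·57 + … = 57/(1−p); deviation gives 99 + p·20/(1−p).
57 ≥ 99(1−p) + 20p ⇒ 79p ≥ 42 ⇒ p ≥ 42/79.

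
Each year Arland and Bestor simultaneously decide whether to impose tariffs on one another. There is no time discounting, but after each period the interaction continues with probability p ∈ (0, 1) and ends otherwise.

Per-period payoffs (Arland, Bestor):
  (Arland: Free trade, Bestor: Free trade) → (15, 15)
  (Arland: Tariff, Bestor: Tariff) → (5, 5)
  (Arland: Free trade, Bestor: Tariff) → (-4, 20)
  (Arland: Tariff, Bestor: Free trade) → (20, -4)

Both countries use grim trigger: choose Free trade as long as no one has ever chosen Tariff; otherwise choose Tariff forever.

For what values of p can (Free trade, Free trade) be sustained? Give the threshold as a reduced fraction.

1/3

With no time discounting, the continuation probability p plays the role of the discount factor.
Grim-trigger IC: 15/(1−p) ≥ 20 + 5p/(1−p) ⇒ p ≥ (20−15)/(20−5) = 1/3.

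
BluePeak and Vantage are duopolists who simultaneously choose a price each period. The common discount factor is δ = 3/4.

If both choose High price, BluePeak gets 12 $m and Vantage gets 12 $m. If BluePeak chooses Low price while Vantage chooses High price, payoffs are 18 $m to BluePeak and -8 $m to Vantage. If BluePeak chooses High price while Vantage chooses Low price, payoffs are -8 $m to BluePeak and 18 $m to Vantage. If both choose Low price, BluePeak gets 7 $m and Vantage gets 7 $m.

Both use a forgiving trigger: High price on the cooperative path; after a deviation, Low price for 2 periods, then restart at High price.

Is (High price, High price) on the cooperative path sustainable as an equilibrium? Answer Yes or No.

Yes

IC: δ+…+δ^2 ≥ (18−12)/(12−7) = 6/5.
At δ = 3/4: partial sum = 1.3125 ≥ 1.2000. Cooperation sustainable.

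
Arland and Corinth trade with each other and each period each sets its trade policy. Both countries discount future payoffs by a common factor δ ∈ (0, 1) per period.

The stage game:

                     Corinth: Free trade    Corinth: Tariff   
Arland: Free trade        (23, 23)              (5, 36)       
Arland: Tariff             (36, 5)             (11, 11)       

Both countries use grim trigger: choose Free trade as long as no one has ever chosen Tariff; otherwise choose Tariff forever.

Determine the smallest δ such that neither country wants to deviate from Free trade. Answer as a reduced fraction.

23/(1−δ) ≥ 36 + 11δ/(1−δ)
23 ≥ 36 − 25δ
δ ≥ 13/25.

13/25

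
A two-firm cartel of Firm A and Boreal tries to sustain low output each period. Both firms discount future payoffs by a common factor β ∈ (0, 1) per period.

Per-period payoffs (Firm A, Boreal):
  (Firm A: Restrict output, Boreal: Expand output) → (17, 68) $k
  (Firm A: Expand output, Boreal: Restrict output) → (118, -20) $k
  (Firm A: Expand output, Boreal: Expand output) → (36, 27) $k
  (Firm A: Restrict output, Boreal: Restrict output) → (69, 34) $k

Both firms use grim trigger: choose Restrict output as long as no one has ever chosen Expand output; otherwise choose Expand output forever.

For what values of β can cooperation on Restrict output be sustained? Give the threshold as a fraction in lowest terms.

34/41

Firm A's threshold: (118−69)/(118−36) = 49/82.
Boreal's threshold: (68−34)/(68−27) = 34/41.
49/82 < 34/41, so Boreal binds and β* = 34/41.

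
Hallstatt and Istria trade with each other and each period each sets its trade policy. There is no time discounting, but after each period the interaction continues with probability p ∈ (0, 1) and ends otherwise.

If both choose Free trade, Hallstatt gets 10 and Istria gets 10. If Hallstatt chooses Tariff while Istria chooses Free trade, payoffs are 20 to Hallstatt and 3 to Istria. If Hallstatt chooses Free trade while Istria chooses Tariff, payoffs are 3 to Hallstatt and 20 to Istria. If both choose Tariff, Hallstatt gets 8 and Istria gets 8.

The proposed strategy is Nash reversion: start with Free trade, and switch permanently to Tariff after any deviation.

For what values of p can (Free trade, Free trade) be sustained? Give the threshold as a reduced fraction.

5/6

With no time discounting, the continuation probability p plays the role of the discount factor.
Grim-trigger IC: 10/(1−p) ≥ 20 + 8p/(1−p) ⇒ p ≥ (20−10)/(20−8) = 5/6.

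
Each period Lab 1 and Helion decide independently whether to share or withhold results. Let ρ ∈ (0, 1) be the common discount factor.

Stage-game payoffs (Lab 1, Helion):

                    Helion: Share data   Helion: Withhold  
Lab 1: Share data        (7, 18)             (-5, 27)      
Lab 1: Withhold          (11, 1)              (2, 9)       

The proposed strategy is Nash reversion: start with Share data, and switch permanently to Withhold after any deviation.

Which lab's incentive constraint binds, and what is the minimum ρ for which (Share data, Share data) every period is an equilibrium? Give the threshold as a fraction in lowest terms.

Helion; ρ ≥ 1/2

Lab 1: cooperation gives 7 each period; deviation gives 11 once then 2 forever.
  7/(1−ρ) ≥ 11 + 2ρ/(1−ρ) ⇒ ρ ≥ 4/9.
Helion: cooperation gives 18 each period; deviation gives 27 once then 9 forever.
  ρ ≥ 9/18 = 1/2.
Both must hold, so the binding constraint is Helion's: ρ ≥ 1/2.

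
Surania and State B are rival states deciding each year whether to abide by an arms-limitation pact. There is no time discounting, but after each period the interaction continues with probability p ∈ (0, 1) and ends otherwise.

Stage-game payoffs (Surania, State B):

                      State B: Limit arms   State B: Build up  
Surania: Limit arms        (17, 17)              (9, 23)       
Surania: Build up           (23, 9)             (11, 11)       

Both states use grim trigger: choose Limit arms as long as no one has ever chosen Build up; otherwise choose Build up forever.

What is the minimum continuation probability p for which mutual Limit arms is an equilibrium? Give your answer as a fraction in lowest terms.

1/2

With no time discounting, the continuation probability p plays the role of the discount factor.
Grim-trigger IC: 17/(1−p) ≥ 23 + 11p/(1−p) ⇒ p ≥ (23−17)/(23−11) = 1/2.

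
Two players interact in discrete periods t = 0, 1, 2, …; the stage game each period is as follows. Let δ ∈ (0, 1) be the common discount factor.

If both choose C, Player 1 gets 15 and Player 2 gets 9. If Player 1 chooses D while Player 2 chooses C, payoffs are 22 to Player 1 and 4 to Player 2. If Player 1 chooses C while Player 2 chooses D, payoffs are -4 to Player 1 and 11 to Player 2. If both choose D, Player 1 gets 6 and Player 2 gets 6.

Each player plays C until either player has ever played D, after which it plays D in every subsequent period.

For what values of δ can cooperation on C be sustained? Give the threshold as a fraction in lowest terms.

Player 1's threshold: (22−15)/(22−6) = 7/16.
Player 2's threshold: (11−9)/(11−6) = 2/5.
7/16 > 2/5, so Player 1 binds and δ* = 7/16.

7/16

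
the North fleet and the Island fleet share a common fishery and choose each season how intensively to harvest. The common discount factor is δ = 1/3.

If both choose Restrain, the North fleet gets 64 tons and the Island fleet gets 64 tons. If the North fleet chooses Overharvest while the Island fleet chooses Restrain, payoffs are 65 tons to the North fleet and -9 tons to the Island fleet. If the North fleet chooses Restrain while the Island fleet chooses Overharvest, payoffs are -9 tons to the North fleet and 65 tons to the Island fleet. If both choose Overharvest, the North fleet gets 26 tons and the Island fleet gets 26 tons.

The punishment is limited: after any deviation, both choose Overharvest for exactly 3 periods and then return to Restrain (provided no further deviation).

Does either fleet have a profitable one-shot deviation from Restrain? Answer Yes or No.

No

Comparing payoff streams over the 4 periods until play realigns: cooperate → 64(1+δ+…+δ^3); deviate → 65 + 26(δ+…+δ^3).
Cooperation is sustained iff (64−26)(δ+…+δ^3) ≥ 65−64.
δ+…+δ^3 = 1/3·(1−(1/3)^3)/(1−1/3) = 0.4815, and (65−64)/(64−26) = 0.0263.
0.4815 ≥ 0.0263, so cooperation is sustainable.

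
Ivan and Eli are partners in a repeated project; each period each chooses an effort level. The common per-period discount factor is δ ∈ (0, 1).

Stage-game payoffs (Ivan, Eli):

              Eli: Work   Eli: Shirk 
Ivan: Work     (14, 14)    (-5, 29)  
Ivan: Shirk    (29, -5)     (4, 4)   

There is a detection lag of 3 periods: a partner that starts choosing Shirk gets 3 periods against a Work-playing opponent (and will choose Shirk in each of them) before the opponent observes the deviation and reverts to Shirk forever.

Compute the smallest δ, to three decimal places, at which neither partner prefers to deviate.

0.843

The best deviation is to choose Shirk for all 3 undetected periods, earning 29 each, then 4 forever once detected.
Deviation value: 29(1−δ^3)/(1−δ) + 4δ^3/(1−δ); cooperation value: 14/(1−δ).
IC: 14 ≥ 29(1−δ^3) + 4δ^3 = 29 − 25δ^3.
So δ^3 ≥ 15/25 = 3/5, giving δ ≥ (3/5)^(1/3) ≈ 0.843.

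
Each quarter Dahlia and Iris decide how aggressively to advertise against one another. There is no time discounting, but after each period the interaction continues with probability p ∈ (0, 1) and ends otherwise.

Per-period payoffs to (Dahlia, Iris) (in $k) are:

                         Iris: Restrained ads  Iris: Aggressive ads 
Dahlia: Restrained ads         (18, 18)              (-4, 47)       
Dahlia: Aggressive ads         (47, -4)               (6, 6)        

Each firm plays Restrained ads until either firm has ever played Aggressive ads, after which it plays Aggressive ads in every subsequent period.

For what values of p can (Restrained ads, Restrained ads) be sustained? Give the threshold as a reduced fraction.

With no time discounting, the continuation probability p plays the role of the discount factor.
Grim-trigger IC: 18/(1−p) ≥ 47 + 6p/(1−p) ⇒ p ≥ (47−18)/(47−6) = 29/41.

29/41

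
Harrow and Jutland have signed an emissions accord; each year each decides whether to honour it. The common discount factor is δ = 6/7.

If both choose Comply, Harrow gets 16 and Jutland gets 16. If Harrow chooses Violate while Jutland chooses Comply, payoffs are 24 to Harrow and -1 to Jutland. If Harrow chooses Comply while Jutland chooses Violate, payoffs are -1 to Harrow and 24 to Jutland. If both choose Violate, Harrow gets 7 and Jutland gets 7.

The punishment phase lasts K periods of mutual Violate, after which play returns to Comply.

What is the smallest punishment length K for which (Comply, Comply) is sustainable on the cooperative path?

No profitable deviation requires (16−7)(δ+…+δ^K) ≥ 24−16, i.e. δ+…+δ^K ≥ 8/9 ≈ 0.8889.
With δ = 6/7, the partial sums are K=1: 0.8571, K=2: 1.5918.
K = 2 is the first length at which the sum reaches 0.8889.

2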